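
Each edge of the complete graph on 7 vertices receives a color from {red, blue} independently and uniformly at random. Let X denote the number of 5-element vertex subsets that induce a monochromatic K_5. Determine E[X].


Let X = Σ_S X_S over the C(7, 5) = 21 subsets S of size 5, where X_S = 1 if the K_5 on S is monochromatic.
For a fixed S, the K_5 on S has C(5, 2) = 10 edges. P[all 10 edges red] = (1/2)^10, and likewise for blue, so P[monochromatic] = 2·(1/2)^10 = 2^{1 − 10} = 1/512.
By linearity: E[X] = C(7, 5) · 2^{1 − 10} = 21 · 1/512 = 21/512.
Numerically: E[X] ≈ 0.0410.

E[X] = C(7,5)·2^(1−C(5,2)) = 21/512 ≈ 0.0410.


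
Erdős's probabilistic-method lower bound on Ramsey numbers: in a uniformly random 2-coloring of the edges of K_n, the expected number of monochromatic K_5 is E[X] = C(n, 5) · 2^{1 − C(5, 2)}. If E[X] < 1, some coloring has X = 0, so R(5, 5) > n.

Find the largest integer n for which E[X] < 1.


We need C(n, 5) · 2^{1 − 10} < 1, i.e. C(n, 5) < 2^{10 − 1} = 512.
Check values of n near the boundary:
  n = 5: C(5, 5) = 1; 1 < 512? YES
  n = 6: C(6, 5) = 6; 6 < 512? YES
  n = 7: C(7, 5) = 21; 21 < 512? YES
  n = 8: C(8, 5) = 56; 56 < 512? YES
  n = 9: C(9, 5) = 126; 126 < 512? YES
  n = 10: C(10, 5) = 252; 252 < 512? YES
  n = 11: C(11, 5) = 462; 462 < 512? YES
  n = 12: C(12, 5) = 792; 792 < 512? NO
  n = 13: C(13, 5) = 1287; 1287 < 512? NO
The largest n with C(n, 5) < 512 is n = 11 (where E[X] = 231/256 ≈ 0.902). Hence R(5, 5) > 11, i.e. R(5, 5) ≥ 12.

Largest n = 11; hence R(5, 5) > 11.


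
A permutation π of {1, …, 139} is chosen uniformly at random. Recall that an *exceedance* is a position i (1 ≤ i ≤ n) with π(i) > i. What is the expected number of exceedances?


Write X = Σ_{i=1}^{139} X_i, where X_i = 1_{π(i) > i}.
For each fixed i, π(i) is uniform over {1, …, 139} (marginal of a uniform permutation), so P[π(i) > i] = (n − i)/n. Summing: Σ_{i=1}^{139} (n − i)/n = (0 + 1 + … + 138)/139 = 139(139 − 1)/(2·139) = (139 − 1)/2.
Hence E[X] = Σ_{i=1}^{139} (139 − i)/139 = 69 ≈ 69.0000.

E[X] = 69 = 69.0000.


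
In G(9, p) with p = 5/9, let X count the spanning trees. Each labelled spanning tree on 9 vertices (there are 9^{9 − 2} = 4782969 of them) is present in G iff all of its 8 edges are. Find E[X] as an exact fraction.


K_9 has 9^{9 − 2} = 4782969 labelled spanning trees.
For each such spanning tree H, let X_H = 1 if all 8 edges of H are present in G. Then P[X_H = 1] = p^{8} = (5/9)^{8} = 390625/43046721.
Summing the indicators: E[X] = Σ_H E[X_H] = 4782969 · p^{8} = 4782969 · 390625/43046721 = 390625/9.
Numerically: E[X] ≈ 4.34e+04.

E[X] = 4782969 · (5/9)^{8} = 390625/9 ≈ 4.34e+04.


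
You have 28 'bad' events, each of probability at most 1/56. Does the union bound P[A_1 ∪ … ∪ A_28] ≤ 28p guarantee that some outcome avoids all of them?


Union bound: P[∪_{i=1}^{28} A_i] ≤ Σ_i P[A_i] ≤ 28·p = 28·(1/56) = 1/2.
Numerically: 1/2 ≈ 0.5000.
Is 1/2 < 1? YES.
Since P[∪ A_i] ≤ 1/2 < 1, the complement has P[∩ A_i^c] ≥ 1 − 1/2 = 1/2 > 0, so some outcome avoids every A_i.

28·p = 1/2 ≈ 0.5000; existence CERTIFIED by the union bound.


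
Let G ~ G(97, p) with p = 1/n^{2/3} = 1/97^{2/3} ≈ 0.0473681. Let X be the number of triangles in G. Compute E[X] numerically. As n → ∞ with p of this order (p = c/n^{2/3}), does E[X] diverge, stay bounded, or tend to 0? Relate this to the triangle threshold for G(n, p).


Number of potential triangles: C(97, 3) = 147440.
Each occurs with probability p³ ≈ (0.0473681)³ ≈ 1.06281220e-04.
By linearity: E[X] = C(97, 3)·p³ ≈ 147440 · 1.06281220e-04 ≈ 15.670103.
Since α = 2/3 < 1, p = c/n^{2/3} ≫ 1/n is above the triangle threshold p ~ 1/n. Asymptotically E[X] ~ (c³/6)·n^{3(1−α)} = (1³/6)·n^{1} → ∞; triangles are abundant w.h.p.

E[X] ≈ 15.670103; in regime p = Θ(1/n^{2/3}) E[X] diverges (above the triangle threshold p ~ 1/n).


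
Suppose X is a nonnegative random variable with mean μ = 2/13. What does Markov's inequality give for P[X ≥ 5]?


μ = E[X] = 2/13, a = 5.
Markov: P[X ≥ 5] ≤ μ/a = (2/13)/5 = 2/65.
Numerically: ≈ 0.030769.
(Since a = 5 > μ = 0.153846, the bound 2/65 is < 1 and informative.)

P[X ≥ 5] ≤ 2/65 ≈ 0.030769.


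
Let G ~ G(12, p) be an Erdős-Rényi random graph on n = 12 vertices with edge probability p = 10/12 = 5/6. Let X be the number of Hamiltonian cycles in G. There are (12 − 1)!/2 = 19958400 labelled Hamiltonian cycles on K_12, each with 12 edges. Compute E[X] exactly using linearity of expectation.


K_12 has (12 − 1)!/2 = 19958400 labelled Hamiltonian cycles.
For each such Hamiltonian cycle H, let X_H = 1 if all 12 edges of H are present in G. Then P[X_H = 1] = p^{12} = (5/6)^{12} = 244140625/2176782336.
By linearity of expectation: E[X] = Σ_H E[X_H] = 19958400 · p^{12} = 19958400 · 244140625/2176782336 = 469970703125/209952.
Numerically: E[X] ≈ 2.23847e+06.

E[X] = 19958400 · (5/6)^{12} = 469970703125/209952 ≈ 2.23847e+06.


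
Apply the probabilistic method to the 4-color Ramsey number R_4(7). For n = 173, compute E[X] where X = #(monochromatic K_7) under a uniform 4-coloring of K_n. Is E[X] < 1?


E[X] = C(173, 7) · 4^{1 − 21} = 813769676772 · 4^{−20} = 813769676772/1099511627776.
As a reduced fraction: E[X] = 203442419193/274877906944 ≈ 0.74012.
Is E[X] < 1? YES.
Since E[X] < 1, there exists a 4-coloring of K_{173} with no monochromatic K_7; hence R_4(7) > 173.

E[X] = 203442419193/274877906944 ≈ 0.74012; E[X] < 1, so R_4(7) > 173.


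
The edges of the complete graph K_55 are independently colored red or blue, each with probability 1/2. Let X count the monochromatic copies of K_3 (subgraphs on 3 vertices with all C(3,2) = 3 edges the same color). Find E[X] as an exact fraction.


Let X = Σ_S X_S over the C(55, 3) = 26235 subsets S of size 3, where X_S = 1 if the K_3 on S is monochromatic.
For a fixed S, the K_3 on S has C(3, 2) = 3 edges. P[all 3 edges red] = (1/2)^3, and likewise for blue, so P[monochromatic] = 2·(1/2)^3 = 2^{1 − 3} = 1/4.
By linearity: E[X] = C(55, 3) · 2^{1 − 3} = 26235 · 1/4 = 26235/4.
Numerically: E[X] ≈ 6558.750000.

E[X] = C(55,3)·2^(1−C(3,2)) = 26235/4 ≈ 6558.750000.


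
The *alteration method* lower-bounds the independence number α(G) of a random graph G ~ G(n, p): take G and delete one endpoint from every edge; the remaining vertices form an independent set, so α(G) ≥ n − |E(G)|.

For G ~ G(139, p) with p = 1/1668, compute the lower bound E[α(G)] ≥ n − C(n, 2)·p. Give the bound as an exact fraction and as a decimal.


E[|E(G)|] = C(139, 2)·p = 9591 · (1/1668) = 23/4.
E[α(G)] ≥ n − E[|E(G)|] = 139 − 23/4 = 533/4.
Numerically: ≈ 133.2500.
(This is only a lower bound; the true E[α(G)] may be larger.)

E[α(G)] ≥ 533/4 ≈ 133.2500.


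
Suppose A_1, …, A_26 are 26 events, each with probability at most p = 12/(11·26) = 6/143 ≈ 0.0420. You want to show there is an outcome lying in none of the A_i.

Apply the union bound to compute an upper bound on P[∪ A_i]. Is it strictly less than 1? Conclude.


Union bound: P[∪_{i=1}^{26} A_i] ≤ Σ_i P[A_i] ≤ 26·p = 26·(6/143) = 12/11.
Numerically: 12/11 ≈ 1.0909.
Is 12/11 < 1? NO.
Since the bound 12/11 is ≥ 1, the union bound is uninformative here; it does NOT by itself certify existence.

26·p = 12/11 ≈ 1.0909; existence NOT certified by the union bound.


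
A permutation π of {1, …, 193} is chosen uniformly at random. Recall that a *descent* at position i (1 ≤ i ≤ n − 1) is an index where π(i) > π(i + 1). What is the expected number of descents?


Write X = Σ X_I over i = 1, …, 192, with X_I the indicator of one descent.
There are 192 indicators.
For each fixed i, the pair (π(i), π(i+1)) is a uniformly random ordered pair of distinct values from {1, …, 193}; by symmetry P[π(i) > π(i+1)] = 1/2.
By linearity: E[X] = 192 · (1/2) = (193 − 1) · (1/2) = 96 ≈ 96.0000.

E[X] = 96 = 96.0000.


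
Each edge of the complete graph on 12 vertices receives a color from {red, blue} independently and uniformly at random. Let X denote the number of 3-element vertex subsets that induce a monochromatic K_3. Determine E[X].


Let X = Σ_S X_S over the C(12, 3) = 220 subsets S of size 3, where X_S = 1 if the K_3 on S is monochromatic.
For a fixed S, the K_3 on S has C(3, 2) = 3 edges. P[all 3 edges red] = (1/2)^3, and likewise for blue, so P[monochromatic] = 2·(1/2)^3 = 2^{1 − 3} = 1/4.
Summing: E[X] = C(12, 3) · 2^{1 − 3} = 220 · 1/4 = 55.
Numerically: E[X] ≈ 55.000.

E[X] = C(12,3)·2^(1−C(3,2)) = 55 ≈ 55.000.


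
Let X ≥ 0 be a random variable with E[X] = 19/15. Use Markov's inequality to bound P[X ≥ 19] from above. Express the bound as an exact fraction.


μ = E[X] = 19/15, a = 19.
Markov: P[X ≥ 19] ≤ μ/a = (19/15)/19 = 1/15.
Numerically: ≈ 0.0667.
(Since a = 19 > μ = 1.2667, the bound 1/15 is < 1 and informative.)

P[X ≥ 19] ≤ 1/15 ≈ 0.0667.


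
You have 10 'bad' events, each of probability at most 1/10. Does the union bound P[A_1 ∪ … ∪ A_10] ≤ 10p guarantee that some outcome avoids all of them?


Union bound: P[∪_{i=1}^{10} A_i] ≤ Σ_i P[A_i] ≤ 10·p = 10·(1/10) = 1.
Numerically: 1 ≈ 1.000.
Is 1 < 1? NO.
Since the bound 1 is ≥ 1, the union bound is uninformative here; it does NOT by itself certify existence.

10·p = 1 ≈ 1.000; existence NOT certified by the union bound.


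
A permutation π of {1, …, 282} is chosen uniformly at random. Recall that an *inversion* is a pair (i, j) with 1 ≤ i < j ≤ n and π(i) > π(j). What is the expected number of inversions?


Write X = Σ X_I over the C(282, 2) = 39621 pairs i < j, with X_I the indicator of one inversion.
There are 39621 indicators.
For each fixed pair i < j, the values π(i) and π(j) are two distinct elements of {1, …, 282} in uniformly random order; by symmetry P[π(i) > π(j)] = 1/2.
By linearity: E[X] = 39621 · (1/2) = C(282, 2) · (1/2) = 39621/2 = 39621/2 ≈ 19810.500.

E[X] = 39621/2 = 19810.500.


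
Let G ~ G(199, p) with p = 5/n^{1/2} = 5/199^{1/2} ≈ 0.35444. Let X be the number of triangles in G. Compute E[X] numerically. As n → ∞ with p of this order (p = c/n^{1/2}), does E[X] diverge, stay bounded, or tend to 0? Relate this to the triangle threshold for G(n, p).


Number of potential triangles: C(199, 3) = 1293699.
Each occurs with probability p³ ≈ (0.35444)³ ≈ 4.4527714e-02.
By linearity: E[X] = C(199, 3)·p³ ≈ 1293699 · 4.4527714e-02 ≈ 57605.45892.
Since α = 1/2 < 1, p = c/n^{1/2} ≫ 1/n is above the triangle threshold p ~ 1/n. Asymptotically E[X] ~ (c³/6)·n^{3(1−α)} = (5³/6)·n^{1.5} → ∞; triangles are abundant w.h.p.

E[X] ≈ 57605.45892; in regime p = Θ(1/n^{1/2}) E[X] diverges (above the triangle threshold p ~ 1/n).


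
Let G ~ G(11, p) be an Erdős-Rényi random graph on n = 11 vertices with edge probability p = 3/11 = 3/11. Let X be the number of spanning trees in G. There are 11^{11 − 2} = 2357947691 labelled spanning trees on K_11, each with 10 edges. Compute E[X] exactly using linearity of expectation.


K_11 has 11^{11 − 2} = 2357947691 labelled spanning trees.
For each such spanning tree H, let X_H = 1 if all 10 edges of H are present in G. Then P[X_H = 1] = p^{10} = (3/11)^{10} = 59049/25937424601.
Summing the indicators: E[X] = Σ_H E[X_H] = 2357947691 · p^{10} = 2357947691 · 59049/25937424601 = 59049/11.
Numerically: E[X] ≈ 5368.09.

E[X] = 2357947691 · (3/11)^{10} = 59049/11 ≈ 5368.09.


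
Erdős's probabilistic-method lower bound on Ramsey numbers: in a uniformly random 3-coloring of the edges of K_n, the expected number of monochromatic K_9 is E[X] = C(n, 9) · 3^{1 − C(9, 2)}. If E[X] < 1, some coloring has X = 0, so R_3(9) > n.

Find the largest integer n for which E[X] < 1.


We need C(n, 9) · 3^{1 − 36} < 1, i.e. C(n, 9) < 3^{36 − 1} = 50031545098999707.
Check values of n near the boundary:
  n = 296: C(296, 9) = 42513789098994080; 42513789098994080 < 50031545098999707? YES
  n = 297: C(297, 9) = 43842345008337645; 43842345008337645 < 50031545098999707? YES
  n = 298: C(298, 9) = 45207677551849890; 45207677551849890 < 50031545098999707? YES
  n = 299: C(299, 9) = 46610674441390059; 46610674441390059 < 50031545098999707? YES
  n = 300: C(300, 9) = 48052241692154700; 48052241692154700 < 50031545098999707? YES
  n = 301: C(301, 9) = 49533303936090975; 49533303936090975 < 50031545098999707? YES
  n = 302: C(302, 9) = 51054804739588650; 51054804739588650 < 50031545098999707? NO
The largest n with C(n, 9) < 50031545098999707 is n = 301 (where E[X] = 16511101312030325/16677181699666569 ≈ 0.99004). Hence R_3(9) > 301, i.e. R_3(9) ≥ 302.

Largest n = 301; hence R_3(9) > 301.


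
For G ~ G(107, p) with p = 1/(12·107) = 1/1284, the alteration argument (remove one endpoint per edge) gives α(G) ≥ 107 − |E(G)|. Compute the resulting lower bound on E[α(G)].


E[|E(G)|] = C(107, 2)·p = 5671 · (1/1284) = 53/12.
E[α(G)] ≥ n − E[|E(G)|] = 107 − 53/12 = 1231/12.
Numerically: ≈ 102.58333.
(This is only a lower bound; the true E[α(G)] may be larger.)

E[α(G)] ≥ 1231/12 ≈ 102.58333.


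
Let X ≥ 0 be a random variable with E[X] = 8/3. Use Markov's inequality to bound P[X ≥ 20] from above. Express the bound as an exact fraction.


μ = E[X] = 8/3, a = 20.
Markov: P[X ≥ 20] ≤ μ/a = (8/3)/20 = 2/15.
Numerically: ≈ 0.13333.
(Since a = 20 > μ = 2.66667, the bound 2/15 is < 1 and informative.)

P[X ≥ 20] ≤ 2/15 ≈ 0.13333.


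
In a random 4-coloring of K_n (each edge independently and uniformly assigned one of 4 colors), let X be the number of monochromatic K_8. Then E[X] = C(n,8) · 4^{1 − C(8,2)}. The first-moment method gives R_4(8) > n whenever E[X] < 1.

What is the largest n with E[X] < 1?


We need C(n, 8) · 4^{1 − 28} < 1, i.e. C(n, 8) < 4^{28 − 1} = 18014398509481984.
Check values of n near the boundary:
  n = 404: C(404, 8) = 16415071523485570; 16415071523485570 < 18014398509481984? YES
  n = 405: C(405, 8) = 16745853821188050; 16745853821188050 < 18014398509481984? YES
  n = 406: C(406, 8) = 17082453897995850; 17082453897995850 < 18014398509481984? YES
  n = 407: C(407, 8) = 17424959239309050; 17424959239309050 < 18014398509481984? YES
  n = 408: C(408, 8) = 17773458424095231; 17773458424095231 < 18014398509481984? YES
  n = 409: C(409, 8) = 18128041135797879; 18128041135797879 < 18014398509481984? NO
  n = 410: C(410, 8) = 18488798173326195; 18488798173326195 < 18014398509481984? NO
  n = 411: C(411, 8) = 18855821462126715; 18855821462126715 < 18014398509481984? NO
The largest n with C(n, 8) < 18014398509481984 is n = 408 (where E[X] = 17773458424095231/18014398509481984 ≈ 0.98663). Hence R_4(8) > 408, i.e. R_4(8) ≥ 409.

Largest n = 408; hence R_4(8) > 408.


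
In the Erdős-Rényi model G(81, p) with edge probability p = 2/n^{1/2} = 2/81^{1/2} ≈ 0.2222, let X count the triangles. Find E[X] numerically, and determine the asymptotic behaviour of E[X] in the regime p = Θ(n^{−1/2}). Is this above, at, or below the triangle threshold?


Number of potential triangles: C(81, 3) = 85320.
Each occurs with probability p³ ≈ (0.2222)³ ≈ 1.097394e-02.
By linearity: E[X] = C(81, 3)·p³ ≈ 85320 · 1.097394e-02 ≈ 936.2963.
Since α = 1/2 < 1, p = c/n^{1/2} ≫ 1/n is above the triangle threshold p ~ 1/n. Asymptotically E[X] ~ (c³/6)·n^{3(1−α)} = (2³/6)·n^{1.5} → ∞; triangles are abundant w.h.p.

E[X] ≈ 936.2963; in regime p = Θ(1/n^{1/2}) E[X] diverges (above the triangle threshold p ~ 1/n).


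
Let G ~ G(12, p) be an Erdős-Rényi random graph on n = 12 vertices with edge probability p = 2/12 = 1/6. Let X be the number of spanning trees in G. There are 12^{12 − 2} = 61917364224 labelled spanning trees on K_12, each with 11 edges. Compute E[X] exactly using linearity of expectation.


K_12 has 12^{12 − 2} = 61917364224 labelled spanning trees.
For each such spanning tree H, let X_H = 1 if all 11 edges of H are present in G. Then P[X_H = 1] = p^{11} = (1/6)^{11} = 1/362797056.
By linearity of expectation: E[X] = Σ_H E[X_H] = 61917364224 · p^{11} = 61917364224 · 1/362797056 = 512/3.
Numerically: E[X] ≈ 170.67.

E[X] = 61917364224 · (1/6)^{11} = 512/3 ≈ 170.67.


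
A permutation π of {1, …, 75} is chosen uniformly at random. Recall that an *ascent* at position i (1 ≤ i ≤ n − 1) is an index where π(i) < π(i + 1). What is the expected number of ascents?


Write X = Σ X_I over i = 1, …, 74, with X_I the indicator of one ascent.
There are 74 indicators.
For each fixed i, the pair (π(i), π(i+1)) is a uniformly random ordered pair of distinct values from {1, …, 75}; by symmetry P[π(i) < π(i+1)] = 1/2.
By linearity: E[X] = 74 · (1/2) = (75 − 1) · (1/2) = 37 ≈ 37.000000.

E[X] = 37 = 37.000000.


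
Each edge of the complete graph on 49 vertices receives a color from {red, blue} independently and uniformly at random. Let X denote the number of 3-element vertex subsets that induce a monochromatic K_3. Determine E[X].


Let X = Σ_S X_S over the C(49, 3) = 18424 subsets S of size 3, where X_S = 1 if the K_3 on S is monochromatic.
For a fixed S, the K_3 on S has C(3, 2) = 3 edges. P[all 3 edges red] = (1/2)^3, and likewise for blue, so P[monochromatic] = 2·(1/2)^3 = 2^{1 − 3} = 1/4.
By linearity: E[X] = C(49, 3) · 2^{1 − 3} = 18424 · 1/4 = 4606.
Numerically: E[X] ≈ 4606.0000.

E[X] = C(49,3)·2^(1−C(3,2)) = 4606 ≈ 4606.0000.


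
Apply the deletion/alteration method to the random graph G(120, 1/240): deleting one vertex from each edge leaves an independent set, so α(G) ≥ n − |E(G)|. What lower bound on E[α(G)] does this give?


E[|E(G)|] = C(120, 2)·p = 7140 · (1/240) = 119/4.
E[α(G)] ≥ n − E[|E(G)|] = 120 − 119/4 = 361/4.
Numerically: ≈ 90.25000.
(This is only a lower bound; the true E[α(G)] may be larger.)

E[α(G)] ≥ 361/4 ≈ 90.25000.


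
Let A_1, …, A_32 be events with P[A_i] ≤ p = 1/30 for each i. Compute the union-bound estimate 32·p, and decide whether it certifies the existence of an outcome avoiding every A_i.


Union bound: P[∪_{i=1}^{32} A_i] ≤ Σ_i P[A_i] ≤ 32·p = 32·(1/30) = 16/15.
Numerically: 16/15 ≈ 1.066667.
Is 16/15 < 1? NO.
Since the bound 16/15 is ≥ 1, the union bound is uninformative here; it does NOT by itself certify existence.

32·p = 16/15 ≈ 1.066667; existence NOT certified by the union bound.


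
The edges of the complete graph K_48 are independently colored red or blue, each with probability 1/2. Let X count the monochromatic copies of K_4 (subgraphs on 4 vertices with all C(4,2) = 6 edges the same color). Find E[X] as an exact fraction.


Let X = Σ_S X_S over the C(48, 4) = 194580 subsets S of size 4, where X_S = 1 if the K_4 on S is monochromatic.
For a fixed S, the K_4 on S has C(4, 2) = 6 edges. P[all 6 edges red] = (1/2)^6, and likewise for blue, so P[monochromatic] = 2·(1/2)^6 = 2^{1 − 6} = 1/32.
Summing: E[X] = C(48, 4) · 2^{1 − 6} = 194580 · 1/32 = 48645/8.
Numerically: E[X] ≈ 6080.625000.

E[X] = C(48,4)·2^(1−C(4,2)) = 48645/8 ≈ 6080.625000.


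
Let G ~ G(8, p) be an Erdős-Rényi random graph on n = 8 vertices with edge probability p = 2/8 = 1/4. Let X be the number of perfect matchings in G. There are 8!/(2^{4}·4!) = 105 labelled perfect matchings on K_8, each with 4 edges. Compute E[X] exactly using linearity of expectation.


K_8 has 8!/(2^{4}·4!) = 105 labelled perfect matchings.
For each such perfect matching H, let X_H = 1 if all 4 edges of H are present in G. Then P[X_H = 1] = p^{4} = (1/4)^{4} = 1/256.
By linearity: E[X] = Σ_H E[X_H] = 105 · p^{4} = 105 · 1/256 = 105/256.
Numerically: E[X] ≈ 0.4102.

E[X] = 105 · (1/4)^{4} = 105/256 ≈ 0.4102.


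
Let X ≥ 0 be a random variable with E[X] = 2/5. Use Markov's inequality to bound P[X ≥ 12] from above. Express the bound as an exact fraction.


μ = E[X] = 2/5, a = 12.
Markov: P[X ≥ 12] ≤ μ/a = (2/5)/12 = 1/30.
Numerically: ≈ 0.033.
(Since a = 12 > μ = 0.400, the bound 1/30 is < 1 and informative.)

P[X ≥ 12] ≤ 1/30 ≈ 0.033.


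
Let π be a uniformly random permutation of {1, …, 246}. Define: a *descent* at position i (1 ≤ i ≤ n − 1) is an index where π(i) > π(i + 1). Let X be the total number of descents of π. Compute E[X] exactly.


Write X = Σ X_I over i = 1, …, 245, with X_I the indicator of one descent.
There are 245 indicators.
For each fixed i, the pair (π(i), π(i+1)) is a uniformly random ordered pair of distinct values from {1, …, 246}; by symmetry P[π(i) > π(i+1)] = 1/2.
By linearity: E[X] = 245 · (1/2) = (246 − 1) · (1/2) = 245/2 ≈ 122.5000.

E[X] = 245/2 = 122.5000.


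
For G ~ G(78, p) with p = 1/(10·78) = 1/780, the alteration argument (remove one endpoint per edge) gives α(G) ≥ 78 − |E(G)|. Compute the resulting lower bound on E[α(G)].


E[|E(G)|] = C(78, 2)·p = 3003 · (1/780) = 77/20.
E[α(G)] ≥ n − E[|E(G)|] = 78 − 77/20 = 1483/20.
Numerically: ≈ 74.1500.
(This is only a lower bound; the true E[α(G)] may be larger.)

E[α(G)] ≥ 1483/20 ≈ 74.1500.


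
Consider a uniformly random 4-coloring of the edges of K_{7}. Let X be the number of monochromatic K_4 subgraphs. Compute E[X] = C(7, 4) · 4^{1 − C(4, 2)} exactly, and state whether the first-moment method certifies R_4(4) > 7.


E[X] = C(7, 4) · 4^{1 − 6} = 35 · 4^{−5} = 35/1024.
As a reduced fraction: E[X] = 35/1024 ≈ 0.03418.
Is E[X] < 1? YES.
Since E[X] < 1, there exists a 4-coloring of K_{7} with no monochromatic K_4; hence R_4(4) > 7.

E[X] = 35/1024 ≈ 0.03418; E[X] < 1, so R_4(4) > 7.


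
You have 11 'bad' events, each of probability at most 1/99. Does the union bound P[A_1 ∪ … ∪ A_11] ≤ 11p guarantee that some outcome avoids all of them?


Union bound: P[∪_{i=1}^{11} A_i] ≤ Σ_i P[A_i] ≤ 11·p = 11·(1/99) = 1/9.
Numerically: 1/9 ≈ 0.1111111.
Is 1/9 < 1? YES.
Since P[∪ A_i] ≤ 1/9 < 1, the complement has P[∩ A_i^c] ≥ 1 − 1/9 = 8/9 > 0, so some outcome avoids every A_i.

11·p = 1/9 ≈ 0.1111111; existence CERTIFIED by the union bound.


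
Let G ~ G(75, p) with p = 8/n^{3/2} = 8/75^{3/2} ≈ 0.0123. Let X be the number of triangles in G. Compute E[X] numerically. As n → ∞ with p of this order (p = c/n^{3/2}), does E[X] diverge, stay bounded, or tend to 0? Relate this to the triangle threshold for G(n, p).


Number of potential triangles: C(75, 3) = 67525.
Each occurs with probability p³ ≈ (0.0123)³ ≈ 1.86851e-06.
By linearity: E[X] = C(75, 3)·p³ ≈ 67525 · 1.86851e-06 ≈ 0.126.
Since α = 3/2 > 1, p = c/n^{3/2} = o(1/n) is below the triangle threshold p ~ 1/n. Asymptotically E[X] ~ (c³/6)·n^{3(1−α)} = (8³/6)·n^{-1.5} → 0, so by Markov's inequality G has no triangles w.h.p.

E[X] ≈ 0.126; in regime p = Θ(1/n^{3/2}) E[X] tends to 0 (below the triangle threshold p ~ 1/n).


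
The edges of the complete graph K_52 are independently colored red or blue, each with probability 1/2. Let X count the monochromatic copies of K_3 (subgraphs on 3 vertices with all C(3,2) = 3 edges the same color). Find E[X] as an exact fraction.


Let X = Σ_S X_S over the C(52, 3) = 22100 subsets S of size 3, where X_S = 1 if the K_3 on S is monochromatic.
For a fixed S, the K_3 on S has C(3, 2) = 3 edges. P[all 3 edges red] = (1/2)^3, and likewise for blue, so P[monochromatic] = 2·(1/2)^3 = 2^{1 − 3} = 1/4.
By linearity of expectation: E[X] = C(52, 3) · 2^{1 − 3} = 22100 · 1/4 = 5525.
Numerically: E[X] ≈ 5525.0000.

E[X] = C(52,3)·2^(1−C(3,2)) = 5525 ≈ 5525.0000.


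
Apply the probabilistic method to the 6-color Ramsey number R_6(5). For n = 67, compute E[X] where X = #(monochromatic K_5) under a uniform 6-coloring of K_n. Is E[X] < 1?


E[X] = C(67, 5) · 6^{1 − 10} = 9657648 · 6^{−9} = 9657648/10077696.
As a reduced fraction: E[X] = 67067/69984 ≈ 0.95832.
Is E[X] < 1? YES.
Since E[X] < 1, there exists a 6-coloring of K_{67} with no monochromatic K_5; hence R_6(5) > 67.

E[X] = 67067/69984 ≈ 0.95832; E[X] < 1, so R_6(5) > 67.


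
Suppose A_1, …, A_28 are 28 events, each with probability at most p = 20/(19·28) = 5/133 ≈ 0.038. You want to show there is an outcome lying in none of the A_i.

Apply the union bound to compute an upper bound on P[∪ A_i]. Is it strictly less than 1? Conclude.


Union bound: P[∪_{i=1}^{28} A_i] ≤ Σ_i P[A_i] ≤ 28·p = 28·(5/133) = 20/19.
Numerically: 20/19 ≈ 1.053.
Is 20/19 < 1? NO.
Since the bound 20/19 is ≥ 1, the union bound is uninformative here; it does NOT by itself certify existence.

28·p = 20/19 ≈ 1.053; existence NOT certified by the union bound.


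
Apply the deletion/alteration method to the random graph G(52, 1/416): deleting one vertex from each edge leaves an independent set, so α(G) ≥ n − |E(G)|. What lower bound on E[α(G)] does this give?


E[|E(G)|] = C(52, 2)·p = 1326 · (1/416) = 51/16.
E[α(G)] ≥ n − E[|E(G)|] = 52 − 51/16 = 781/16.
Numerically: ≈ 48.812.
(This is only a lower bound; the true E[α(G)] may be larger.)

E[α(G)] ≥ 781/16 ≈ 48.812.


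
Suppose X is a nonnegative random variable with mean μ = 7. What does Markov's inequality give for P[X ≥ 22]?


μ = E[X] = 7, a = 22.
Markov: P[X ≥ 22] ≤ μ/a = (7)/22 = 7/22.
Numerically: ≈ 0.3182.
(Since a = 22 > μ = 7.0000, the bound 7/22 is < 1 and informative.)

P[X ≥ 22] ≤ 7/22 ≈ 0.3182.


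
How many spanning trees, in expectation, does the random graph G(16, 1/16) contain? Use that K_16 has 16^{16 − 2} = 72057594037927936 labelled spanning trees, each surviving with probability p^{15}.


K_16 has 16^{16 − 2} = 72057594037927936 labelled spanning trees.
For each such spanning tree H, let X_H = 1 if all 15 edges of H are present in G. Then P[X_H = 1] = p^{15} = (1/16)^{15} = 1/1152921504606846976.
By linearity: E[X] = Σ_H E[X_H] = 72057594037927936 · p^{15} = 72057594037927936 · 1/1152921504606846976 = 1/16.
Numerically: E[X] ≈ 0.0625.

E[X] = 72057594037927936 · (1/16)^{15} = 1/16 ≈ 0.0625.


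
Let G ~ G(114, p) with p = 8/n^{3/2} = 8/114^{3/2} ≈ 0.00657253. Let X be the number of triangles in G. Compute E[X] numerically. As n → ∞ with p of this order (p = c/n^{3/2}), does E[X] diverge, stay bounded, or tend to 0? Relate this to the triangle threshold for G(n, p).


Number of potential triangles: C(114, 3) = 240464.
Each occurs with probability p³ ≈ (0.00657253)³ ≈ 2.83921401e-07.
By linearity: E[X] = C(114, 3)·p³ ≈ 240464 · 2.83921401e-07 ≈ 0.068273.
Since α = 3/2 > 1, p = c/n^{3/2} = o(1/n) is below the triangle threshold p ~ 1/n. Asymptotically E[X] ~ (c³/6)·n^{3(1−α)} = (8³/6)·n^{-1.5} → 0, so by Markov's inequality G has no triangles w.h.p.

E[X] ≈ 0.068273; in regime p = Θ(1/n^{3/2}) E[X] tends to 0 (below the triangle threshold p ~ 1/n).


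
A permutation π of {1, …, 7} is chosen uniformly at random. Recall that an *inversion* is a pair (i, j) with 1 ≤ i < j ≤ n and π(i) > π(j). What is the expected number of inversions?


Write X = Σ X_I over the C(7, 2) = 21 pairs i < j, with X_I the indicator of one inversion.
There are 21 indicators.
For each fixed pair i < j, the values π(i) and π(j) are two distinct elements of {1, …, 7} in uniformly random order; by symmetry P[π(i) > π(j)] = 1/2.
By linearity: E[X] = 21 · (1/2) = C(7, 2) · (1/2) = 21/2 = 21/2 ≈ 10.500000.

E[X] = 21/2 = 10.500000.


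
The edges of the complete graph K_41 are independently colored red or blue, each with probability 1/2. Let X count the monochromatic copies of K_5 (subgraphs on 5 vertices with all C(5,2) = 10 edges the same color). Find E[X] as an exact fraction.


Let X = Σ_S X_S over the C(41, 5) = 749398 subsets S of size 5, where X_S = 1 if the K_5 on S is monochromatic.
For a fixed S, the K_5 on S has C(5, 2) = 10 edges. P[all 10 edges red] = (1/2)^10, and likewise for blue, so P[monochromatic] = 2·(1/2)^10 = 2^{1 − 10} = 1/512.
Summing: E[X] = C(41, 5) · 2^{1 − 10} = 749398 · 1/512 = 374699/256.
Numerically: E[X] ≈ 1463.667969.

E[X] = C(41,5)·2^(1−C(5,2)) = 374699/256 ≈ 1463.667969.


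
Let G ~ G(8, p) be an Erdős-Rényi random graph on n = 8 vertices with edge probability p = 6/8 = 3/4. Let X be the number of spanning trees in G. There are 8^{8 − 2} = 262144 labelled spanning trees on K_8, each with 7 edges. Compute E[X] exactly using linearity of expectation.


K_8 has 8^{8 − 2} = 262144 labelled spanning trees.
For each such spanning tree H, let X_H = 1 if all 7 edges of H are present in G. Then P[X_H = 1] = p^{7} = (3/4)^{7} = 2187/16384.
By linearity: E[X] = Σ_H E[X_H] = 262144 · p^{7} = 262144 · 2187/16384 = 34992.
Numerically: E[X] ≈ 34992.

E[X] = 262144 · (3/4)^{7} = 34992 ≈ 34992.


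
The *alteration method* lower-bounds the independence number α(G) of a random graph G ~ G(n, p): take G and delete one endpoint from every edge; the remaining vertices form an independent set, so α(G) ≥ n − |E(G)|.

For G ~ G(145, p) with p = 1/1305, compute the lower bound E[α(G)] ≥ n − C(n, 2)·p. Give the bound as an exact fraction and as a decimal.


E[|E(G)|] = C(145, 2)·p = 10440 · (1/1305) = 8.
E[α(G)] ≥ n − E[|E(G)|] = 145 − 8 = 137.
Numerically: ≈ 137.000.
(This is only a lower bound; the true E[α(G)] may be larger.)

E[α(G)] ≥ 137 ≈ 137.000.


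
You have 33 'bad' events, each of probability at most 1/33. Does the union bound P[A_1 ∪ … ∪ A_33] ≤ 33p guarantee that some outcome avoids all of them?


Union bound: P[∪_{i=1}^{33} A_i] ≤ Σ_i P[A_i] ≤ 33·p = 33·(1/33) = 1.
Numerically: 1 ≈ 1.000.
Is 1 < 1? NO.
Since the bound 1 is ≥ 1, the union bound is uninformative here; it does NOT by itself certify existence.

33·p = 1 ≈ 1.000; existence NOT certified by the union bound.


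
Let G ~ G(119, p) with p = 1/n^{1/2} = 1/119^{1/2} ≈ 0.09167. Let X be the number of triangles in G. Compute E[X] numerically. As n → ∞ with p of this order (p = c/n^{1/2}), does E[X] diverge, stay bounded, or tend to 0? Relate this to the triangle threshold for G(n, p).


Number of potential triangles: C(119, 3) = 273819.
Each occurs with probability p³ ≈ (0.09167)³ ≈ 7.7033487e-04.
By linearity: E[X] = C(119, 3)·p³ ≈ 273819 · 7.7033487e-04 ≈ 210.93232.
Since α = 1/2 < 1, p = c/n^{1/2} ≫ 1/n is above the triangle threshold p ~ 1/n. Asymptotically E[X] ~ (c³/6)·n^{3(1−α)} = (1³/6)·n^{1.5} → ∞; triangles are abundant w.h.p.

E[X] ≈ 210.93232; in regime p = Θ(1/n^{1/2}) E[X] diverges (above the triangle threshold p ~ 1/n).


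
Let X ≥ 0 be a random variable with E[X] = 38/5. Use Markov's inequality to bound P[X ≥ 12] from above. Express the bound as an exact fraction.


μ = E[X] = 38/5, a = 12.
Markov: P[X ≥ 12] ≤ μ/a = (38/5)/12 = 19/30.
Numerically: ≈ 0.63333.
(Since a = 12 > μ = 7.60000, the bound 19/30 is < 1 and informative.)

P[X ≥ 12] ≤ 19/30 ≈ 0.63333.


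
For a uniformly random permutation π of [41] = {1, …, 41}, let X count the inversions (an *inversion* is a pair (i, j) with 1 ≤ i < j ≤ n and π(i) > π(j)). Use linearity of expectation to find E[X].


Write X = Σ X_I over the C(41, 2) = 820 pairs i < j, with X_I the indicator of one inversion.
There are 820 indicators.
For each fixed pair i < j, the values π(i) and π(j) are two distinct elements of {1, …, 41} in uniformly random order; by symmetry P[π(i) > π(j)] = 1/2.
By linearity: E[X] = 820 · (1/2) = C(41, 2) · (1/2) = 820/2 = 410 ≈ 410.000.

E[X] = 410 = 410.000.


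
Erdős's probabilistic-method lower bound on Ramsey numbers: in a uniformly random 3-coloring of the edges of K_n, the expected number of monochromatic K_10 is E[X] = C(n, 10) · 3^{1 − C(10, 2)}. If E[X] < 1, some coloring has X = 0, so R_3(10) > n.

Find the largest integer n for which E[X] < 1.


We need C(n, 10) · 3^{1 − 45} < 1, i.e. C(n, 10) < 3^{45 − 1} = 984770902183611232881.
Check values of n near the boundary:
  n = 570: C(570, 10) = 921524823451961408691; 921524823451961408691 < 984770902183611232881? YES
  n = 571: C(571, 10) = 937951290893172842001; 937951290893172842001 < 984770902183611232881? YES
  n = 572: C(572, 10) = 954640815642161682606; 954640815642161682606 < 984770902183611232881? YES
  n = 573: C(573, 10) = 971597135635805762226; 971597135635805762226 < 984770902183611232881? YES
  n = 574: C(574, 10) = 988824035203816502691; 988824035203816502691 < 984770902183611232881? NO
The largest n with C(n, 10) < 984770902183611232881 is n = 573 (where E[X] = 35985079097622435638/36472996377170786403 ≈ 0.987). Hence R_3(10) > 573, i.e. R_3(10) ≥ 574.

Largest n = 573; hence R_3(10) > 573.


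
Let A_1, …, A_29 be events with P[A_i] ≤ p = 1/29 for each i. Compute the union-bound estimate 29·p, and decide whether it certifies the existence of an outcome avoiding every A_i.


Union bound: P[∪_{i=1}^{29} A_i] ≤ Σ_i P[A_i] ≤ 29·p = 29·(1/29) = 1.
Numerically: 1 ≈ 1.00000.
Is 1 < 1? NO.
Since the bound 1 is ≥ 1, the union bound is uninformative here; it does NOT by itself certify existence.

29·p = 1 ≈ 1.00000; existence NOT certified by the union bound.


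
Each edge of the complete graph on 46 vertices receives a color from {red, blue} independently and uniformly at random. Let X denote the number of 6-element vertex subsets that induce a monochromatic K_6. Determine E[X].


Let X = Σ_S X_S over the C(46, 6) = 9366819 subsets S of size 6, where X_S = 1 if the K_6 on S is monochromatic.
For a fixed S, the K_6 on S has C(6, 2) = 15 edges. P[all 15 edges red] = (1/2)^15, and likewise for blue, so P[monochromatic] = 2·(1/2)^15 = 2^{1 − 15} = 1/16384.
By linearity of expectation: E[X] = C(46, 6) · 2^{1 − 15} = 9366819 · 1/16384 = 9366819/16384.
Numerically: E[X] ≈ 571.705.

E[X] = C(46,6)·2^(1−C(6,2)) = 9366819/16384 ≈ 571.705.


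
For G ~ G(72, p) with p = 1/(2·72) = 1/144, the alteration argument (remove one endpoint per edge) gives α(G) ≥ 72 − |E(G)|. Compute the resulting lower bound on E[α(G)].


E[|E(G)|] = C(72, 2)·p = 2556 · (1/144) = 71/4.
E[α(G)] ≥ n − E[|E(G)|] = 72 − 71/4 = 217/4.
Numerically: ≈ 54.2500.
(This is only a lower bound; the true E[α(G)] may be larger.)

E[α(G)] ≥ 217/4 ≈ 54.2500.


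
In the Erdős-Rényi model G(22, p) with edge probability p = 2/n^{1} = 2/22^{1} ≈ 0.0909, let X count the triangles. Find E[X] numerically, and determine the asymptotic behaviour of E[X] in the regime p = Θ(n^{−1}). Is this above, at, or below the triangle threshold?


Number of potential triangles: C(22, 3) = 1540.
Each occurs with probability p³ ≈ (0.0909)³ ≈ 7.51315e-04.
By linearity: E[X] = C(22, 3)·p³ ≈ 1540 · 7.51315e-04 ≈ 1.157.
Here α = 1, so p = 2/n is exactly at the triangle threshold p ~ 1/n. Asymptotically E[X] → c³/6 = 2³/6 = 4/3 ≈ 1.333, a bounded constant. In this regime the triangle count is asymptotically Poisson(c³/6).

E[X] ≈ 1.157; in regime p = Θ(1/n^{1}) E[X] stays bounded (at the triangle threshold p ~ 1/n).


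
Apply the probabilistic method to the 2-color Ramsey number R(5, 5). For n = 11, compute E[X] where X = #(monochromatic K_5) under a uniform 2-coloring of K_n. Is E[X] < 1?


E[X] = C(11, 5) · 2^{1 − 10} = 462 · 2^{−9} = 462/512.
As a reduced fraction: E[X] = 231/256 ≈ 0.90234.
Is E[X] < 1? YES.
Since E[X] < 1, there exists a 2-coloring of K_{11} with no monochromatic K_5; hence R(5, 5) > 11.

E[X] = 231/256 ≈ 0.90234; E[X] < 1, so R(5, 5) > 11.


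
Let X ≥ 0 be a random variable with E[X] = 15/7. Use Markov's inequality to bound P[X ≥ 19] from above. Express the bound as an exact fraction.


μ = E[X] = 15/7, a = 19.
Markov: P[X ≥ 19] ≤ μ/a = (15/7)/19 = 15/133.
Numerically: ≈ 0.113.
(Since a = 19 > μ = 2.143, the bound 15/133 is < 1 and informative.)

P[X ≥ 19] ≤ 15/133 ≈ 0.113.


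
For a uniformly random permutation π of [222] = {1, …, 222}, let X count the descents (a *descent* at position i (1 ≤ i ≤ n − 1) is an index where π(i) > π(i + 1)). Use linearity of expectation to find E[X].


Write X = Σ X_I over i = 1, …, 221, with X_I the indicator of one descent.
There are 221 indicators.
For each fixed i, the pair (π(i), π(i+1)) is a uniformly random ordered pair of distinct values from {1, …, 222}; by symmetry P[π(i) > π(i+1)] = 1/2.
By linearity: E[X] = 221 · (1/2) = (222 − 1) · (1/2) = 221/2 ≈ 110.50000.

E[X] = 221/2 = 110.50000.


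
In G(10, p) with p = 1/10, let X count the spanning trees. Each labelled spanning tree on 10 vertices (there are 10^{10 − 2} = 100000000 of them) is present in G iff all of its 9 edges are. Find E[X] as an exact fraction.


K_10 has 10^{10 − 2} = 100000000 labelled spanning trees.
For each such spanning tree H, let X_H = 1 if all 9 edges of H are present in G. Then P[X_H = 1] = p^{9} = (1/10)^{9} = 1/1000000000.
Summing the indicators: E[X] = Σ_H E[X_H] = 100000000 · p^{9} = 100000000 · 1/1000000000 = 1/10.
Numerically: E[X] ≈ 0.1.

E[X] = 100000000 · (1/10)^{9} = 1/10 ≈ 0.1.


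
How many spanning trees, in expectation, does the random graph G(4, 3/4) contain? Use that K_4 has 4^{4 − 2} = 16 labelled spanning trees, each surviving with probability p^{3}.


K_4 has 4^{4 − 2} = 16 labelled spanning trees.
For each such spanning tree H, let X_H = 1 if all 3 edges of H are present in G. Then P[X_H = 1] = p^{3} = (3/4)^{3} = 27/64.
By linearity of expectation: E[X] = Σ_H E[X_H] = 16 · p^{3} = 16 · 27/64 = 27/4.
Numerically: E[X] ≈ 6.75.

E[X] = 16 · (3/4)^{3} = 27/4 ≈ 6.75.


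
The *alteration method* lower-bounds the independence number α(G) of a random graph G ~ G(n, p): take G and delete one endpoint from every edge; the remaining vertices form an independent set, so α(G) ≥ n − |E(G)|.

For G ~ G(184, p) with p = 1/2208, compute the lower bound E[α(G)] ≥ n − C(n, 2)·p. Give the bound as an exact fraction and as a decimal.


E[|E(G)|] = C(184, 2)·p = 16836 · (1/2208) = 61/8.
E[α(G)] ≥ n − E[|E(G)|] = 184 − 61/8 = 1411/8.
Numerically: ≈ 176.3750.
(This is only a lower bound; the true E[α(G)] may be larger.)

E[α(G)] ≥ 1411/8 ≈ 176.3750.


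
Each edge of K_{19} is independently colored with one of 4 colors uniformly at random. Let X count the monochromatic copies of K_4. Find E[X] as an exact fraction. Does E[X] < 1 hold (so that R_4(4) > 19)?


E[X] = C(19, 4) · 4^{1 − 6} = 3876 · 4^{−5} = 3876/1024.
As a reduced fraction: E[X] = 969/256 ≈ 3.7852.
Is E[X] < 1? NO.
Since E[X] ≥ 1, the first-moment bound is inconclusive at n = 19; it does NOT by itself certify R_4(4) > 19.

E[X] = 969/256 ≈ 3.7852; E[X] ≥ 1; first-moment method inconclusive here.


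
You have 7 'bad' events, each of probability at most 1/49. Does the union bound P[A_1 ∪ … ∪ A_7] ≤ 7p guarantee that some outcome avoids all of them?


Union bound: P[∪_{i=1}^{7} A_i] ≤ Σ_i P[A_i] ≤ 7·p = 7·(1/49) = 1/7.
Numerically: 1/7 ≈ 0.142857.
Is 1/7 < 1? YES.
Since P[∪ A_i] ≤ 1/7 < 1, the complement has P[∩ A_i^c] ≥ 1 − 1/7 = 6/7 > 0, so some outcome avoids every A_i.

7·p = 1/7 ≈ 0.142857; existence CERTIFIED by the union bound.


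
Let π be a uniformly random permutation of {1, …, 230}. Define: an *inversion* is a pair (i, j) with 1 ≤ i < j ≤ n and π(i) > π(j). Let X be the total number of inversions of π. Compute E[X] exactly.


Write X = Σ X_I over the C(230, 2) = 26335 pairs i < j, with X_I the indicator of one inversion.
There are 26335 indicators.
For each fixed pair i < j, the values π(i) and π(j) are two distinct elements of {1, …, 230} in uniformly random order; by symmetry P[π(i) > π(j)] = 1/2.
By linearity: E[X] = 26335 · (1/2) = C(230, 2) · (1/2) = 26335/2 = 26335/2 ≈ 13167.50000.

E[X] = 26335/2 = 13167.50000.


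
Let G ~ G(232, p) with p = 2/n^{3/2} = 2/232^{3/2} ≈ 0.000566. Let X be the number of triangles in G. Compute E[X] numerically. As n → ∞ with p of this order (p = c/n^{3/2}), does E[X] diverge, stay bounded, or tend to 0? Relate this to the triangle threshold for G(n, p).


Number of potential triangles: C(232, 3) = 2054360.
Each occurs with probability p³ ≈ (0.000566)³ ≈ 1.81298e-10.
By linearity: E[X] = C(232, 3)·p³ ≈ 2054360 · 1.81298e-10 ≈ 0.000.
Since α = 3/2 > 1, p = c/n^{3/2} = o(1/n) is below the triangle threshold p ~ 1/n. Asymptotically E[X] ~ (c³/6)·n^{3(1−α)} = (2³/6)·n^{-1.5} → 0, so by Markov's inequality G has no triangles w.h.p.

E[X] ≈ 0.000; in regime p = Θ(1/n^{3/2}) E[X] tends to 0 (below the triangle threshold p ~ 1/n).
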